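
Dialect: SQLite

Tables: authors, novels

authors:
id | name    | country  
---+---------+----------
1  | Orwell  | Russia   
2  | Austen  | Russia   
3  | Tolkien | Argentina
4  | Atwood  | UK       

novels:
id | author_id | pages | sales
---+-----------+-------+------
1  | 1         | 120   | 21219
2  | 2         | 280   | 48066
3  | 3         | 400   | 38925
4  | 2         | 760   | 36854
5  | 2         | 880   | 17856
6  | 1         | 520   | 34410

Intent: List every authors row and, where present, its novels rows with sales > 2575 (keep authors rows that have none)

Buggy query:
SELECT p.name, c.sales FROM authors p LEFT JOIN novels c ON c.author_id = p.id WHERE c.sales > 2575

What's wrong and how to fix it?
Bug: A WHERE condition on the right-hand table after LEFT JOIN drops unmatched parents

Fix: Put 'c.sales > 2575' in the JOIN's ON clause instead of WHERE

Corrected query:
SELECT p.name, c.sales FROM authors p LEFT JOIN novels c ON c.author_id = p.id AND c.sales > 2575

Result:
name    | sales
--------+------
Orwell  | 21219
Orwell  | 34410
Austen  | 17856
Austen  | 36854
Austen  | 48066
Tolkien | 38925
Atwood  | NULL 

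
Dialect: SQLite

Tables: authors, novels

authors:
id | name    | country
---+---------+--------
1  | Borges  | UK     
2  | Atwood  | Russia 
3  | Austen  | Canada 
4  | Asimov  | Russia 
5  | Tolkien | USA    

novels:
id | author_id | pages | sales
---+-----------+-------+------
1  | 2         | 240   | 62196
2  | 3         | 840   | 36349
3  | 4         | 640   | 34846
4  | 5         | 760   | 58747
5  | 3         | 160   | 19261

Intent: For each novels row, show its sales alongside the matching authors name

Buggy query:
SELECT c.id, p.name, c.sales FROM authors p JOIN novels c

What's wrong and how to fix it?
Bug: JOIN with no ON clause produces a cartesian product; every novels row pairs with every authors row

Fix: Specify the join condition linking the foreign key to the parent id

Corrected query:
SELECT c.id, p.name, c.sales FROM authors p JOIN novels c ON c.author_id = p.id

Result:
id | name    | sales
---+---------+------
1  | Atwood  | 62196
2  | Austen  | 36349
3  | Asimov  | 34846
4  | Tolkien | 58747
5  | Austen  | 19261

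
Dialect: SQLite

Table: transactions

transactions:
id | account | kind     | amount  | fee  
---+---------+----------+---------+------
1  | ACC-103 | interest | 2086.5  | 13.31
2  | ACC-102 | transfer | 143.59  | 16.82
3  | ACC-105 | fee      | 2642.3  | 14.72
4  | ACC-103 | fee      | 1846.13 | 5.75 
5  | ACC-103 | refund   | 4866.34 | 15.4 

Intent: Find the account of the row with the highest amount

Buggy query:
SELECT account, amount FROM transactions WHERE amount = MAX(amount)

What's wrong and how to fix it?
Bug: MAX(amount) is an aggregate and cannot be used directly in WHERE

Fix: Use a subquery: WHERE amount = (SELECT MAX(amount) FROM transactions)

Corrected query:
SELECT account, amount FROM transactions WHERE amount = (SELECT MAX(amount) FROM transactions)

Result:
account | amount 
--------+--------
ACC-103 | 4866.34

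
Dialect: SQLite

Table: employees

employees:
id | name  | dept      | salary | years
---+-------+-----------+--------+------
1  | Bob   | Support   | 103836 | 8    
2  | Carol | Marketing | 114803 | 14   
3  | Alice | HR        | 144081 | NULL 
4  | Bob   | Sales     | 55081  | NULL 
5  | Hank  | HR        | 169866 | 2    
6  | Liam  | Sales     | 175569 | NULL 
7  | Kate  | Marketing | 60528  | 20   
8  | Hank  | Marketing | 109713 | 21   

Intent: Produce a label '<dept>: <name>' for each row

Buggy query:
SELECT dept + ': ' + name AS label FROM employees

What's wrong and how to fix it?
Bug: '+' is numeric addition; on text columns SQLite converts them to 0 instead of concatenating

Fix: Use the || operator for string concatenation

Corrected query:
SELECT dept || ': ' || name AS label FROM employees

Result:
label           
----------------
Support: Bob    
Marketing: Carol
HR: Alice       
Sales: Bob      
HR: Hank        
Sales: Liam     
Marketing: Kate 
Marketing: Hank 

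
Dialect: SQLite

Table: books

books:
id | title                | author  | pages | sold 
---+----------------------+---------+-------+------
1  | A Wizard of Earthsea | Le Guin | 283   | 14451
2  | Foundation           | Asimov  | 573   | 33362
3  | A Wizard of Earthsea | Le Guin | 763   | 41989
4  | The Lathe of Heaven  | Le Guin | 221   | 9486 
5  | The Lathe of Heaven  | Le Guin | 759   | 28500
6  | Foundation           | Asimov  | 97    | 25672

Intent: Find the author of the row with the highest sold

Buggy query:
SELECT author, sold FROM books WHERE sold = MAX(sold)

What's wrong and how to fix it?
Bug: MAX(sold) is an aggregate and cannot be used directly in WHERE

Fix: Wrap MAX in a scalar subquery so WHERE compares against a single value

Corrected query:
SELECT author, sold FROM books WHERE sold = (SELECT MAX(sold) FROM books)

Result:
author  | sold 
--------+------
Le Guin | 41989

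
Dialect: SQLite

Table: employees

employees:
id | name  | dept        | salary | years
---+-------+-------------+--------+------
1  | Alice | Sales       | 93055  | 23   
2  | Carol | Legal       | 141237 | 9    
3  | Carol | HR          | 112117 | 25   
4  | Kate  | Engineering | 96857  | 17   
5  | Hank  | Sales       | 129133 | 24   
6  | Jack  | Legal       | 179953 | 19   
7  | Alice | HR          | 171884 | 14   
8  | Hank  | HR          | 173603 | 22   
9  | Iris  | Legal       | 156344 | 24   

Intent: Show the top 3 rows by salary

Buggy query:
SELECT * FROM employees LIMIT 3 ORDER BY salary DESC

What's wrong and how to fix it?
Bug: LIMIT must come after ORDER BY

Fix: Sort with ORDER BY, then apply LIMIT

Corrected query:
SELECT * FROM employees ORDER BY salary DESC LIMIT 3

Result:
id | name  | dept  | salary | years
---+-------+-------+--------+------
6  | Jack  | Legal | 179953 | 19   
8  | Hank  | HR    | 173603 | 22   
7  | Alice | HR    | 171884 | 14   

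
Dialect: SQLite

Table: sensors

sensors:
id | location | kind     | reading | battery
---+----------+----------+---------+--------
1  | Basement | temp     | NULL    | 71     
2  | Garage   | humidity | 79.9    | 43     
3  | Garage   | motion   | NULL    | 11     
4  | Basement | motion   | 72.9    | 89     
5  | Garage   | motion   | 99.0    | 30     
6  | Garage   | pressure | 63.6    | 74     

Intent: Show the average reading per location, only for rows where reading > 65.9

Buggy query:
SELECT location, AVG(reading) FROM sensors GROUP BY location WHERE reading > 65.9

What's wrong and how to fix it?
Bug: WHERE cannot follow GROUP BY

Fix: Place WHERE between FROM and GROUP BY

Corrected query:
SELECT location, AVG(reading) FROM sensors WHERE reading > 65.9 GROUP BY location

Result:
location | AVG(reading)
---------+-------------
Basement | 72.9        
Garage   | 89.45       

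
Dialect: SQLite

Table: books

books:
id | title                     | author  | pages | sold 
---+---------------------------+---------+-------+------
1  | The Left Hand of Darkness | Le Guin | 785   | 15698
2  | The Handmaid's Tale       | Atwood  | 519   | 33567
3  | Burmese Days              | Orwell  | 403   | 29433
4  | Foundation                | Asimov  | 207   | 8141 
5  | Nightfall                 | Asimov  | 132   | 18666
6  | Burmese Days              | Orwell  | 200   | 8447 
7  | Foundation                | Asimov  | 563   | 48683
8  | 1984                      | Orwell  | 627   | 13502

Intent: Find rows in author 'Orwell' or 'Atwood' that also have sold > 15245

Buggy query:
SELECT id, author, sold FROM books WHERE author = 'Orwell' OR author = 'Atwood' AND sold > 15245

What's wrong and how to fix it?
Bug: AND binds tighter than OR, so this parses as author = 'Orwell' OR (author = 'Atwood' AND sold > 15245)

Fix: Add parentheses around the OR so the AND applies to both alternatives

Corrected query:
SELECT id, author, sold FROM books WHERE (author = 'Orwell' OR author = 'Atwood') AND sold > 15245

Result:
id | author | sold 
---+--------+------
2  | Atwood | 33567
3  | Orwell | 29433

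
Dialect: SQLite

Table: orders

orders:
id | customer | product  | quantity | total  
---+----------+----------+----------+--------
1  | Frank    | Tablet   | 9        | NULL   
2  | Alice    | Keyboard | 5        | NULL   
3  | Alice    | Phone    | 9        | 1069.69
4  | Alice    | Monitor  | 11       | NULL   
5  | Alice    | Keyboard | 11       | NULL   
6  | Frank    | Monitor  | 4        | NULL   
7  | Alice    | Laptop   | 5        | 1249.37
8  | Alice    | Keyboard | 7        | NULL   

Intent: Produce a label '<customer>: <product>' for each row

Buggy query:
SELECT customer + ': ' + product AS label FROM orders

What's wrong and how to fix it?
Bug: '+' is numeric addition; on text columns SQLite converts them to 0 instead of concatenating

Fix: Use the || operator for string concatenation

Corrected query:
SELECT customer || ': ' || product AS label FROM orders

Result:
label          
---------------
Frank: Tablet  
Alice: Keyboard
Alice: Phone   
Alice: Monitor 
Alice: Keyboard
Frank: Monitor 
Alice: Laptop  
Alice: Keyboard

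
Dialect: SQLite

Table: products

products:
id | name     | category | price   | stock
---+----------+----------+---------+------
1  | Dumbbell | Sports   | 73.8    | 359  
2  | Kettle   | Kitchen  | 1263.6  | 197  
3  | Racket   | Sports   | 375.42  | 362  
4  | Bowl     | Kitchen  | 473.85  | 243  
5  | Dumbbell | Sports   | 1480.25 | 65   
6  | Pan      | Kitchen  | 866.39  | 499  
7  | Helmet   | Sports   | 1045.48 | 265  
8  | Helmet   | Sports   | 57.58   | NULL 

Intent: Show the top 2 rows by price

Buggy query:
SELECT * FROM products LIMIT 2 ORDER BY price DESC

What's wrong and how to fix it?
Bug: ORDER BY cannot follow LIMIT; LIMIT is the final clause

Fix: Sort with ORDER BY, then apply LIMIT

Corrected query:
SELECT * FROM products ORDER BY price DESC LIMIT 2

Result:
id | name     | category | price   | stock
---+----------+----------+---------+------
5  | Dumbbell | Sports   | 1480.25 | 65   
2  | Kettle   | Kitchen  | 1263.6  | 197  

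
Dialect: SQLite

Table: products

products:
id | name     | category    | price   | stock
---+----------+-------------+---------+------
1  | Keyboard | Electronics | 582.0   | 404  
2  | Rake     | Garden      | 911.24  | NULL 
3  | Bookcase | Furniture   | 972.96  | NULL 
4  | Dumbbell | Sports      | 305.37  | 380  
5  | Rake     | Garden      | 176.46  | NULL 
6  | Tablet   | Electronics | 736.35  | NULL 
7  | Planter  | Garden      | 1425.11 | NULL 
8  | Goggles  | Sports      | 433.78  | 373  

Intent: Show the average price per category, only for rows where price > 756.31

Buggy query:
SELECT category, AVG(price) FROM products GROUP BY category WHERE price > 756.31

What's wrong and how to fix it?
Bug: Row-level WHERE must come before GROUP BY in the clause order

Fix: Place WHERE between FROM and GROUP BY

Corrected query:
SELECT category, AVG(price) FROM products WHERE price > 756.31 GROUP BY category

Result:
category  | AVG(price)
----------+-----------
Furniture | 972.96    
Garden    | 1168.175  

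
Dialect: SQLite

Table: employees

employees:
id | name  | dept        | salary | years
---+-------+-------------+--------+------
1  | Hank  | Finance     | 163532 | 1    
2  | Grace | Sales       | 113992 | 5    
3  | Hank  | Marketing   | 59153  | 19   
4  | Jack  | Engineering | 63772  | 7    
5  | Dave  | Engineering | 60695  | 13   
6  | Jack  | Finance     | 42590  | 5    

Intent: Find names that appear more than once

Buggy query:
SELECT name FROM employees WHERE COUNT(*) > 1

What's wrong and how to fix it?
Bug: WHERE can't reference COUNT(*); aggregates are computed after WHERE

Fix: GROUP BY name, then filter groups with HAVING COUNT(*) > 1

Corrected query:
SELECT name FROM employees GROUP BY name HAVING COUNT(*) > 1

Result:
name
----
Hank
Jack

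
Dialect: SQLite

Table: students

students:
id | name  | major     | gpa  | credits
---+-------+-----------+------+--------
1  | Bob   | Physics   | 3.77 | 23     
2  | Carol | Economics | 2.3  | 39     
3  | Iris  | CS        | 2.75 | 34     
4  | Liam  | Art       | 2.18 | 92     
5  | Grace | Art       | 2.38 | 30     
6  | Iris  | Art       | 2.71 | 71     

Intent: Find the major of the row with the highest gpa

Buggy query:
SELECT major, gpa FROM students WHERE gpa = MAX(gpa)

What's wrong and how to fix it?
Bug: WHERE is evaluated per row; an aggregate over the whole table isn't defined there

Fix: Wrap MAX in a scalar subquery so WHERE compares against a single value

Corrected query:
SELECT major, gpa FROM students WHERE gpa = (SELECT MAX(gpa) FROM students)

Result:
major   | gpa 
--------+-----
Physics | 3.77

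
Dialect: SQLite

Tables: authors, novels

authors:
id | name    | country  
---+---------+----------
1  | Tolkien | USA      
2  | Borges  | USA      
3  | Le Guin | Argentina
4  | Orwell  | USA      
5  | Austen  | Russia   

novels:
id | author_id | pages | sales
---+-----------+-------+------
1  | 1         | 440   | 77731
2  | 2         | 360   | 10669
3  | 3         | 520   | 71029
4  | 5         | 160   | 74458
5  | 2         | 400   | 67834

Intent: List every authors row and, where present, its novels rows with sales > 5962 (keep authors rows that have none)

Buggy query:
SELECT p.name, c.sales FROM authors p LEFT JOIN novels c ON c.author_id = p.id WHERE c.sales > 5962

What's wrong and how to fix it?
Bug: A WHERE condition on the right-hand table after LEFT JOIN drops unmatched parents

Fix: Move the right-table condition into the ON clause so unmatched parents are kept

Corrected query:
SELECT p.name, c.sales FROM authors p LEFT JOIN novels c ON c.author_id = p.id AND c.sales > 5962

Result:
name    | sales
--------+------
Tolkien | 77731
Borges  | 10669
Borges  | 67834
Le Guin | 71029
Orwell  | NULL 
Austen  | 74458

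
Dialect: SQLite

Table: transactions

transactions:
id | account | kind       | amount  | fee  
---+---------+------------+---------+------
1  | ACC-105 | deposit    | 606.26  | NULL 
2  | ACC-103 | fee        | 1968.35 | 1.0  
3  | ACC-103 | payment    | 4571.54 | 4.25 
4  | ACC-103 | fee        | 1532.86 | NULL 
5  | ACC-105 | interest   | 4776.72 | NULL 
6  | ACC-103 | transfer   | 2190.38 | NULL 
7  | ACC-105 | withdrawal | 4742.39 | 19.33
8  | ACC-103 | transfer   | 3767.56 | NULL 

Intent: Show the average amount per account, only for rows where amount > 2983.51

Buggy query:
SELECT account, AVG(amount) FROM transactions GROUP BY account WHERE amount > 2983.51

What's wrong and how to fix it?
Bug: Row-level WHERE must come before GROUP BY in the clause order

Fix: Place WHERE between FROM and GROUP BY

Corrected query:
SELECT account, AVG(amount) FROM transactions WHERE amount > 2983.51 GROUP BY account

Result:
account | AVG(amount)
--------+------------
ACC-103 | 4169.55    
ACC-105 | 4759.555   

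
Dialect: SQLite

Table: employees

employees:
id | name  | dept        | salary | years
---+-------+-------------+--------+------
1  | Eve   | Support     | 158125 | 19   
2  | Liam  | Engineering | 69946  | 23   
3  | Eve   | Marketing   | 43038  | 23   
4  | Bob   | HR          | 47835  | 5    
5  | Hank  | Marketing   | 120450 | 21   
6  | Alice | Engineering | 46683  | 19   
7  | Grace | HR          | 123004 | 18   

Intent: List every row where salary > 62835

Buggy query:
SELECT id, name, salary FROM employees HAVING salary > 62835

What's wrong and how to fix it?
Bug: HAVING filters the output of aggregation, but this query has no GROUP BY and no aggregate functions, so SQLite rejects it (HAVING clause on a non-aggregate query); the condition here is per row

Fix: Replace HAVING with WHERE since the condition applies to individual rows

Corrected query:
SELECT id, name, salary FROM employees WHERE salary > 62835

Result:
id | name  | salary
---+-------+-------
1  | Eve   | 158125
2  | Liam  | 69946 
5  | Hank  | 120450
7  | Grace | 123004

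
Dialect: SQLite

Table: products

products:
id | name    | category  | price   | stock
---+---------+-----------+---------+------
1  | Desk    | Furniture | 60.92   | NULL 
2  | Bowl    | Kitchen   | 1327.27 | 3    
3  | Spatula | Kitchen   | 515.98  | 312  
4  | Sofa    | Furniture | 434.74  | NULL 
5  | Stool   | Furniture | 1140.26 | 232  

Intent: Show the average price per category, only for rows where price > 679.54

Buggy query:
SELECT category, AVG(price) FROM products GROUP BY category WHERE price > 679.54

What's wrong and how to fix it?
Bug: Row-level WHERE must come before GROUP BY in the clause order

Fix: Place WHERE between FROM and GROUP BY

Corrected query:
SELECT category, AVG(price) FROM products WHERE price > 679.54 GROUP BY category

Result:
category  | AVG(price)
----------+-----------
Furniture | 1140.26   
Kitchen   | 1327.27   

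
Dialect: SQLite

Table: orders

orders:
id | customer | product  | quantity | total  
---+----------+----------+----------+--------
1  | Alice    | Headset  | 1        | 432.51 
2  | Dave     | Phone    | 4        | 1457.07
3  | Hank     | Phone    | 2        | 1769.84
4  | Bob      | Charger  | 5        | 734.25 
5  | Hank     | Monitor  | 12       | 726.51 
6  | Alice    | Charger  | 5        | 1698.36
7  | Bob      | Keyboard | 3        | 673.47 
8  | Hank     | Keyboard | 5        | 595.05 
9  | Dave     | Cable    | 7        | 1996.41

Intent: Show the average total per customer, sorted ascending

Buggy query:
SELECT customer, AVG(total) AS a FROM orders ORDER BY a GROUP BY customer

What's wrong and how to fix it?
Bug: GROUP BY must precede ORDER BY

Fix: Reorder: SELECT … FROM … GROUP BY … ORDER BY …

Corrected query:
SELECT customer, AVG(total) AS a FROM orders GROUP BY customer ORDER BY a

Result:
customer | a          
---------+------------
Bob      | 703.86     
Hank     | 1030.466667
Alice    | 1065.435   
Dave     | 1726.74    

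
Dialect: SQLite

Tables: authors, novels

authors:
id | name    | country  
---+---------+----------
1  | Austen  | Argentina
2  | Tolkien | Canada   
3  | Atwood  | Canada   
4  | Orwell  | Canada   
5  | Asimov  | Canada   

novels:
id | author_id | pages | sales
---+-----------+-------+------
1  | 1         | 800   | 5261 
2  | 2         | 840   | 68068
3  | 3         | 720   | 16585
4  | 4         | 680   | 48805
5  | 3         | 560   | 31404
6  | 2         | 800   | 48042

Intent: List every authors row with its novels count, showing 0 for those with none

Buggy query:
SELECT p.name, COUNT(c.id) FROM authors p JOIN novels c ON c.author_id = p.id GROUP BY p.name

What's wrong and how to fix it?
Bug: An inner join excludes parents with zero children

Fix: Use LEFT JOIN so parents without children still appear (COUNT(c.id) gives 0)

Corrected query:
SELECT p.name, COUNT(c.id) FROM authors p LEFT JOIN novels c ON c.author_id = p.id GROUP BY p.name

Result:
name    | COUNT(c.id)
--------+------------
Asimov  | 0          
Atwood  | 2          
Austen  | 1          
Orwell  | 1          
Tolkien | 2          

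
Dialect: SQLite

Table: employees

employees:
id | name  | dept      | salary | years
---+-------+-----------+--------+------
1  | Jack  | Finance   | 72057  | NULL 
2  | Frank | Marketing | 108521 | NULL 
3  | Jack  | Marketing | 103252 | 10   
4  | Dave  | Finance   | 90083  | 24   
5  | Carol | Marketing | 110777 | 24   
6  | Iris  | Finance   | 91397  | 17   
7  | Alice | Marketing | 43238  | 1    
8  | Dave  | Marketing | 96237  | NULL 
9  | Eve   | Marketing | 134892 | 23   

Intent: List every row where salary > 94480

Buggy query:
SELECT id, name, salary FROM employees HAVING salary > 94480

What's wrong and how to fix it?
Bug: This is a non-aggregate query (no GROUP BY, no aggregates), so in SQLite the HAVING clause is invalid here; a row-level condition belongs in WHERE

Fix: Use WHERE for row-level filtering

Corrected query:
SELECT id, name, salary FROM employees WHERE salary > 94480

Result:
id | name  | salary
---+-------+-------
2  | Frank | 108521
3  | Jack  | 103252
5  | Carol | 110777
8  | Dave  | 96237 
9  | Eve   | 134892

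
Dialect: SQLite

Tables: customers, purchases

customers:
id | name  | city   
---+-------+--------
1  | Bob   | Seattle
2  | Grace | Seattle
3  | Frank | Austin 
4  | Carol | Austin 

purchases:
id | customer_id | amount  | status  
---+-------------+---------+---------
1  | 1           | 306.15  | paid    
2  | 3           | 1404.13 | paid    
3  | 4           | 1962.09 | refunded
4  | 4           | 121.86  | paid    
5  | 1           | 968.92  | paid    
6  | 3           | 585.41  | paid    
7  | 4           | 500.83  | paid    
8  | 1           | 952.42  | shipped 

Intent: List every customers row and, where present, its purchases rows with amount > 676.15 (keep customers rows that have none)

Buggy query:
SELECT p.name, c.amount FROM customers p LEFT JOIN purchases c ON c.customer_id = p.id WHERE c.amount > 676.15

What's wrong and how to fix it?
Bug: Filtering c.amount in WHERE discards the NULL rows produced by LEFT JOIN, turning it into an inner join

Fix: Move the right-table condition into the ON clause so unmatched parents are kept

Corrected query:
SELECT p.name, c.amount FROM customers p LEFT JOIN purchases c ON c.customer_id = p.id AND c.amount > 676.15

Result:
name  | amount 
------+--------
Bob   | 952.42 
Bob   | 968.92 
Grace | NULL   
Frank | 1404.13
Carol | 1962.09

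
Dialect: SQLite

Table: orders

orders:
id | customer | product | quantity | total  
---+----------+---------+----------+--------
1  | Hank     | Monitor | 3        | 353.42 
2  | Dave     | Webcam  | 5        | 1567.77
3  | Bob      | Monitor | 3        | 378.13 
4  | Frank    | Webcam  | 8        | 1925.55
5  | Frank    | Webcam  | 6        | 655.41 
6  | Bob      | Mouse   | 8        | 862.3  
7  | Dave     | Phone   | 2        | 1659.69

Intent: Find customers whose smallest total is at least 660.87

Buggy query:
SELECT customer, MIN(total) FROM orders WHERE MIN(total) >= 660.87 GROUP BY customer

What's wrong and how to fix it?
Bug: Aggregates like MIN are computed per group after WHERE runs

Fix: Use HAVING for the per-group MIN condition

Corrected query:
SELECT customer, MIN(total) FROM orders GROUP BY customer HAVING MIN(total) >= 660.87

Result:
customer | MIN(total)
---------+-----------
Dave     | 1567.77   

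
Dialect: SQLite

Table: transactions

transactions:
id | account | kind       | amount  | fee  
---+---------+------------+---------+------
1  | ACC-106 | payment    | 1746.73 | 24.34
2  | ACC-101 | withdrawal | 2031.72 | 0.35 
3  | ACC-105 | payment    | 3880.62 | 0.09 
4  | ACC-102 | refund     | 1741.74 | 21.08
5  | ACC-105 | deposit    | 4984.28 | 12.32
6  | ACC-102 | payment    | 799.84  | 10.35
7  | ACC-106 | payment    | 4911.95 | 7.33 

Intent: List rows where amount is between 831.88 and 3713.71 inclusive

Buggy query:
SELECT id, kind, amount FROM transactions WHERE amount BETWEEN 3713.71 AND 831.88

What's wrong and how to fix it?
Bug: BETWEEN expects the lower bound first; with 3713.71 AND 831.88 the range is empty

Fix: Write BETWEEN 831.88 AND 3713.71

Corrected query:
SELECT id, kind, amount FROM transactions WHERE amount BETWEEN 831.88 AND 3713.71

Result:
id | kind       | amount 
---+------------+--------
1  | payment    | 1746.73
2  | withdrawal | 2031.72
4  | refund     | 1741.74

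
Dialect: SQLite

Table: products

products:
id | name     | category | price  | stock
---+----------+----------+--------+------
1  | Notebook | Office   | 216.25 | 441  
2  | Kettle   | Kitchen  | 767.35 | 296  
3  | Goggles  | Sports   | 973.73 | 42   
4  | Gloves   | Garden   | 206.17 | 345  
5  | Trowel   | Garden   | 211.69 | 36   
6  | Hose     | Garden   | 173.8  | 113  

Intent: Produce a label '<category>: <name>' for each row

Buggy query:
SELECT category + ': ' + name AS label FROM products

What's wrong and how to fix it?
Bug: SQLite uses || for string concatenation; + coerces text to numbers (yielding 0)

Fix: Replace + with || to concatenate text

Corrected query:
SELECT category || ': ' || name AS label FROM products

Result:
label           
----------------
Office: Notebook
Kitchen: Kettle 
Sports: Goggles 
Garden: Gloves  
Garden: Trowel  
Garden: Hose    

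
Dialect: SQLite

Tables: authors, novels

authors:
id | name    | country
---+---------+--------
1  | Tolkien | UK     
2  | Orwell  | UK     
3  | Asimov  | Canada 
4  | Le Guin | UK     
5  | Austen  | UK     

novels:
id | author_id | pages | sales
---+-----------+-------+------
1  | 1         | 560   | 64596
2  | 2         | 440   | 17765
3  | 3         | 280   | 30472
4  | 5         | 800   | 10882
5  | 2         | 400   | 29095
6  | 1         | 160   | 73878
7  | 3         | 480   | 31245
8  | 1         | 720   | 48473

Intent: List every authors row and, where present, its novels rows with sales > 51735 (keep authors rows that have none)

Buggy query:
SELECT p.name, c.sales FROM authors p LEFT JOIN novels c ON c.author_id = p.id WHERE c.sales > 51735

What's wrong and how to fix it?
Bug: Filtering c.sales in WHERE discards the NULL rows produced by LEFT JOIN, turning it into an inner join

Fix: Put 'c.sales > 51735' in the JOIN's ON clause instead of WHERE

Corrected query:
SELECT p.name, c.sales FROM authors p LEFT JOIN novels c ON c.author_id = p.id AND c.sales > 51735

Result:
name    | sales
--------+------
Tolkien | 64596
Tolkien | 73878
Orwell  | NULL 
Asimov  | NULL 
Le Guin | NULL 
Austen  | NULL 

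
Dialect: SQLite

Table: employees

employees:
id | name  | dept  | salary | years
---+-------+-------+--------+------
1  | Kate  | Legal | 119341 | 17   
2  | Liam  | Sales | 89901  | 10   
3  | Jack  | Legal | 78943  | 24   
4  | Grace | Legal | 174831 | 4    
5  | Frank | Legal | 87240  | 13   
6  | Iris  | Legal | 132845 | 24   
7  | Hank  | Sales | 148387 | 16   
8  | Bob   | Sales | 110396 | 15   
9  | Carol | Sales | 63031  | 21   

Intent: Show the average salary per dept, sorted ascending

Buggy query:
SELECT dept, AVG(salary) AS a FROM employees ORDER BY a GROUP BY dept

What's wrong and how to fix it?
Bug: ORDER BY appears before GROUP BY; SQL clause order requires GROUP BY first

Fix: Move ORDER BY to the end, after GROUP BY

Corrected query:
SELECT dept, AVG(salary) AS a FROM employees GROUP BY dept ORDER BY a

Result:
dept  | a        
------+----------
Sales | 102928.75
Legal | 118640   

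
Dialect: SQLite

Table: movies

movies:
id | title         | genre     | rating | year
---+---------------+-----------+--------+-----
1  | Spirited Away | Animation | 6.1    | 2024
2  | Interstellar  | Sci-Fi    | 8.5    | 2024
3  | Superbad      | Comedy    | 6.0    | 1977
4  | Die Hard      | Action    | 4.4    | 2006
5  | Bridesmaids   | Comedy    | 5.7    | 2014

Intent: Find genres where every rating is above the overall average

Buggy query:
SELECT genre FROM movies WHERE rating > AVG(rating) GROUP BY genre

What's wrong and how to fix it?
Bug: AVG() is an aggregate; it can't sit directly in WHERE

Fix: Use a subquery for AVG and a HAVING MIN(...) filter so the condition holds for every row in the group

Corrected query:
SELECT genre FROM movies GROUP BY genre HAVING MIN(rating) > (SELECT AVG(rating) FROM movies)

Result:
genre 
------
Sci-Fi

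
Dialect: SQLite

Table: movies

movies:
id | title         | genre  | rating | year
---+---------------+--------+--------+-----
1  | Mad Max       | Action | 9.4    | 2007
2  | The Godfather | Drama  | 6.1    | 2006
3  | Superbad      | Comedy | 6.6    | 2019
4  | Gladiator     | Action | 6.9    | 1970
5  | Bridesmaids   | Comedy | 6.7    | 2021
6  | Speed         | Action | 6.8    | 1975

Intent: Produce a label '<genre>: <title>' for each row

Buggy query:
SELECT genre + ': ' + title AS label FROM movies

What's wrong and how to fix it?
Bug: SQLite uses || for string concatenation; + coerces text to numbers (yielding 0)

Fix: Use the || operator for string concatenation

Corrected query:
SELECT genre || ': ' || title AS label FROM movies

Result:
label               
--------------------
Action: Mad Max     
Drama: The Godfather
Comedy: Superbad    
Action: Gladiator   
Comedy: Bridesmaids 
Action: Speed       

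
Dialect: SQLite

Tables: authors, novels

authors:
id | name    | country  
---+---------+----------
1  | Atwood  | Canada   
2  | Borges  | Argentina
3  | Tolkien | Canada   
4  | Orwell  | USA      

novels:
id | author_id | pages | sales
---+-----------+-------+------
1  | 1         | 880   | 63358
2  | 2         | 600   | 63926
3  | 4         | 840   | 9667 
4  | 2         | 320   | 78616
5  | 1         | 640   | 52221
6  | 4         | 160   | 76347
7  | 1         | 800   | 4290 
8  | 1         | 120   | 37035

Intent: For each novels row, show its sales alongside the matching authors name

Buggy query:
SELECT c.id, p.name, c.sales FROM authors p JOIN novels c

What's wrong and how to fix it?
Bug: JOIN with no ON clause produces a cartesian product; every novels row pairs with every authors row

Fix: Add ON c.author_id = p.id to the JOIN

Corrected query:
SELECT c.id, p.name, c.sales FROM authors p JOIN novels c ON c.author_id = p.id

Result:
id | name   | sales
---+--------+------
1  | Atwood | 63358
2  | Borges | 63926
3  | Orwell | 9667 
4  | Borges | 78616
5  | Atwood | 52221
6  | Orwell | 76347
7  | Atwood | 4290 
8  | Atwood | 37035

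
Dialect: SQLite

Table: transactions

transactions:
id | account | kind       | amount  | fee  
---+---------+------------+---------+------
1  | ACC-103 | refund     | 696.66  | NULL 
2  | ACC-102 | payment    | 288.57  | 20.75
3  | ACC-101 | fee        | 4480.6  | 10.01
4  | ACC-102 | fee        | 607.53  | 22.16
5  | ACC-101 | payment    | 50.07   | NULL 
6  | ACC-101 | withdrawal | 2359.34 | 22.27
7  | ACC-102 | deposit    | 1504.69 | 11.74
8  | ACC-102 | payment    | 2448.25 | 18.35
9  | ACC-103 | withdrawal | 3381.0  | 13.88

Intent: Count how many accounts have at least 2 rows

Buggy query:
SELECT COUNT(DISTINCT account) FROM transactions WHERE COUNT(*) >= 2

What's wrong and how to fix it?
Bug: COUNT(*) cannot appear in WHERE; the per-group count doesn't exist yet

Fix: Use a subquery that GROUPs and filters with HAVING, then count its rows

Corrected query:
SELECT COUNT(*) FROM (SELECT account FROM transactions GROUP BY account HAVING COUNT(*) >= 2)

Result:
COUNT(*)
--------
3       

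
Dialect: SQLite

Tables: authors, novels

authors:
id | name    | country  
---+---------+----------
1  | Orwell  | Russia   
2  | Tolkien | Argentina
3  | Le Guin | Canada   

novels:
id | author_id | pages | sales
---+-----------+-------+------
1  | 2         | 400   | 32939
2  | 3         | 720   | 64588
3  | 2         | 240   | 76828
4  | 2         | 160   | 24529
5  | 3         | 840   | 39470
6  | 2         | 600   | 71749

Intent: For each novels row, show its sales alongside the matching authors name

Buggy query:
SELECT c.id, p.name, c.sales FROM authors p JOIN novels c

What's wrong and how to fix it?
Bug: JOIN with no ON clause produces a cartesian product; every novels row pairs with every authors row

Fix: Add ON c.author_id = p.id to the JOIN

Corrected query:
SELECT c.id, p.name, c.sales FROM authors p JOIN novels c ON c.author_id = p.id

Result:
id | name    | sales
---+---------+------
1  | Tolkien | 32939
2  | Le Guin | 64588
3  | Tolkien | 76828
4  | Tolkien | 24529
5  | Le Guin | 39470
6  | Tolkien | 71749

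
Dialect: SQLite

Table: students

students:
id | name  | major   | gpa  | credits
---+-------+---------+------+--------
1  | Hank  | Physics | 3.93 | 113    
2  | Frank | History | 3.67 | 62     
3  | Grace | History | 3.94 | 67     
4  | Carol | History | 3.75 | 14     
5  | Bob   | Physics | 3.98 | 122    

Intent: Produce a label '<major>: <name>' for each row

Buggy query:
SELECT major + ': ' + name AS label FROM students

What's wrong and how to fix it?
Bug: SQLite uses || for string concatenation; + coerces text to numbers (yielding 0)

Fix: Replace + with || to concatenate text

Corrected query:
SELECT major || ': ' || name AS label FROM students

Result:
label         
--------------
Physics: Hank 
History: Frank
History: Grace
History: Carol
Physics: Bob  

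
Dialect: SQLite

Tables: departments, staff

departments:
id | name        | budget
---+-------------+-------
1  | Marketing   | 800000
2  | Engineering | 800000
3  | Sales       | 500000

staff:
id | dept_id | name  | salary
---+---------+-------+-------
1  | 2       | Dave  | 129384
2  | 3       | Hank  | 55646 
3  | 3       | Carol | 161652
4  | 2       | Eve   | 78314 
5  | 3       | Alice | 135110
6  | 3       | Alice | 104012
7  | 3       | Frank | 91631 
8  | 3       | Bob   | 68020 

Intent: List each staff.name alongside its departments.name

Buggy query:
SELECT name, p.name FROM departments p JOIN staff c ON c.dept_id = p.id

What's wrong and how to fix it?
Bug: 'name' exists in both joined tables, so the database can't tell which one is meant

Fix: Prefix ambiguous columns with the table alias

Corrected query:
SELECT c.name, p.name FROM departments p JOIN staff c ON c.dept_id = p.id

Result:
name  | name       
------+------------
Dave  | Engineering
Hank  | Sales      
Carol | Sales      
Eve   | Engineering
Alice | Sales      
Alice | Sales      
Frank | Sales      
Bob   | Sales      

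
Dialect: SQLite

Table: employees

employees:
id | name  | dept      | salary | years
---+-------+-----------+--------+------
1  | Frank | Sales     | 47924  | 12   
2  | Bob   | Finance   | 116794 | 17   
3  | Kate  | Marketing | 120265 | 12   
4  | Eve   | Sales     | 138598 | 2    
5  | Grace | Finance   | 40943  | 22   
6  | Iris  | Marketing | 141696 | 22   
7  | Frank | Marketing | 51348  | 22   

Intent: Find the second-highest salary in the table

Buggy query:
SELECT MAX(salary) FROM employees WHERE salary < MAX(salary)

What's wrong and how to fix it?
Bug: The inner MAX is an aggregate inside WHERE, which is not allowed

Fix: Put the inner MAX in a scalar subquery

Corrected query:
SELECT MAX(salary) FROM employees WHERE salary < (SELECT MAX(salary) FROM employees)

Result:
MAX(salary)
-----------
138598     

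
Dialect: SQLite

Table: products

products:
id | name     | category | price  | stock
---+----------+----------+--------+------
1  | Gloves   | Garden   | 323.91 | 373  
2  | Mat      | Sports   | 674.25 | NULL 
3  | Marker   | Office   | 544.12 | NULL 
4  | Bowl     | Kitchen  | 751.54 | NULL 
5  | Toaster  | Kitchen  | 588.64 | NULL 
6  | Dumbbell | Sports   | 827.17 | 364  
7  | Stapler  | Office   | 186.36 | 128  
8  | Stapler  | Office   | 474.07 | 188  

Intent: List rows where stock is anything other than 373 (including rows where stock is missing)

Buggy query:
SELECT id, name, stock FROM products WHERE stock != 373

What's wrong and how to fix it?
Bug: Inequality against NULL is unknown, not true; rows with NULL are dropped

Fix: Add an explicit OR stock IS NULL to include the missing-value rows

Corrected query:
SELECT id, name, stock FROM products WHERE stock != 373 OR stock IS NULL

Result:
id | name     | stock
---+----------+------
2  | Mat      | NULL 
3  | Marker   | NULL 
4  | Bowl     | NULL 
5  | Toaster  | NULL 
6  | Dumbbell | 364  
7  | Stapler  | 128  
8  | Stapler  | 188  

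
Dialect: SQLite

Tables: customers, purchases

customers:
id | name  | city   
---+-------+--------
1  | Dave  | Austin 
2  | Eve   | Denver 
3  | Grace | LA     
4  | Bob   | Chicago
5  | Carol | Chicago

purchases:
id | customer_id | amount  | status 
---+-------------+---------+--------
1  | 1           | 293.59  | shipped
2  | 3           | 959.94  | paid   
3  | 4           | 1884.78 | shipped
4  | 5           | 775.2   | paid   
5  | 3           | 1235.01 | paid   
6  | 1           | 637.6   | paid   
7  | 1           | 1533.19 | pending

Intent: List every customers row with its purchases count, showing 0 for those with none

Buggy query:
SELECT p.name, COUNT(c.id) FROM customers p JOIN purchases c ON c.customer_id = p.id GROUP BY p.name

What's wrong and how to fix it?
Bug: An inner join excludes parents with zero children

Fix: Switch to LEFT JOIN to retain unmatched parent rows

Corrected query:
SELECT p.name, COUNT(c.id) FROM customers p LEFT JOIN purchases c ON c.customer_id = p.id GROUP BY p.name

Result:
name  | COUNT(c.id)
------+------------
Bob   | 1          
Carol | 1          
Dave  | 3          
Eve   | 0          
Grace | 2          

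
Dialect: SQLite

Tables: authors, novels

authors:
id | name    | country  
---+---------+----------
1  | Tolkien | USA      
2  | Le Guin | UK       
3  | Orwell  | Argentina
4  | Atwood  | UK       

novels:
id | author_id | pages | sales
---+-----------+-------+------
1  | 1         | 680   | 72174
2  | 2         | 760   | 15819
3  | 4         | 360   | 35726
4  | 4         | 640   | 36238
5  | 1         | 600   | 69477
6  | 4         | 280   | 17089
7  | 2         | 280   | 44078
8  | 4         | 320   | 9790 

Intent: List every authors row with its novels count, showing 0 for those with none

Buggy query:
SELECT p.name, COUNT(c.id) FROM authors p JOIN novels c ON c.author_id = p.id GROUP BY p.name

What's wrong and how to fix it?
Bug: An inner join excludes parents with zero children

Fix: Switch to LEFT JOIN to retain unmatched parent rows

Corrected query:
SELECT p.name, COUNT(c.id) FROM authors p LEFT JOIN novels c ON c.author_id = p.id GROUP BY p.name

Result:
name    | COUNT(c.id)
--------+------------
Atwood  | 4          
Le Guin | 2          
Orwell  | 0          
Tolkien | 2          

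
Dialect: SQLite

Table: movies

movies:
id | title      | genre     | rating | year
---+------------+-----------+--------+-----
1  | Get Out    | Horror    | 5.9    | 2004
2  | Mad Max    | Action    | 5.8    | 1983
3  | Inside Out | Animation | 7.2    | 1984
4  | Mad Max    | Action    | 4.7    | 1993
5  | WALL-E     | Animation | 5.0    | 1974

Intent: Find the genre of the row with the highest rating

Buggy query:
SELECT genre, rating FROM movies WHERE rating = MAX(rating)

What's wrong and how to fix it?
Bug: MAX(rating) is an aggregate and cannot be used directly in WHERE

Fix: Use a subquery: WHERE rating = (SELECT MAX(rating) FROM movies)

Corrected query:
SELECT genre, rating FROM movies WHERE rating = (SELECT MAX(rating) FROM movies)

Result:
genre     | rating
----------+-------
Animation | 7.2   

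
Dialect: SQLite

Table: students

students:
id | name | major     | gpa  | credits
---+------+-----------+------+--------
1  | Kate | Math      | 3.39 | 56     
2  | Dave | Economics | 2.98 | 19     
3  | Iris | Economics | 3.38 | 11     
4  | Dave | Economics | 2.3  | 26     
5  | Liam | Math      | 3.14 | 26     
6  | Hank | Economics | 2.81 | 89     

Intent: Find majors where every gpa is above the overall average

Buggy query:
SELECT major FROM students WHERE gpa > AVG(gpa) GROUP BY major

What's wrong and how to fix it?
Bug: WHERE evaluates per row before aggregation, so AVG() is unavailable

Fix: Use a subquery for AVG and a HAVING MIN(...) filter so the condition holds for every row in the group

Corrected query:
SELECT major FROM students GROUP BY major HAVING MIN(gpa) > (SELECT AVG(gpa) FROM students)

Result:
major
-----
Math 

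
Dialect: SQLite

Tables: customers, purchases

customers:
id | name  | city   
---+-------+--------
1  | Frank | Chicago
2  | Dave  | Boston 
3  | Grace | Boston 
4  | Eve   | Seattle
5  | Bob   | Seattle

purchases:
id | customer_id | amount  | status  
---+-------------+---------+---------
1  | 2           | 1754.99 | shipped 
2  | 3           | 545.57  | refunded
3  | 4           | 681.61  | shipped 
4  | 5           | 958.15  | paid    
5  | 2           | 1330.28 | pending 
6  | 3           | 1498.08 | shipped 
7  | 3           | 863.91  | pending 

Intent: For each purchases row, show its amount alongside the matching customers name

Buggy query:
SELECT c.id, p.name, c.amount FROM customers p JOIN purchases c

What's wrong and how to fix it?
Bug: JOIN with no ON clause produces a cartesian product; every purchases row pairs with every customers row

Fix: Add ON c.customer_id = p.id to the JOIN

Corrected query:
SELECT c.id, p.name, c.amount FROM customers p JOIN purchases c ON c.customer_id = p.id

Result:
id | name  | amount 
---+-------+--------
1  | Dave  | 1754.99
2  | Grace | 545.57 
3  | Eve   | 681.61 
4  | Bob   | 958.15 
5  | Dave  | 1330.28
6  | Grace | 1498.08
7  | Grace | 863.91 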